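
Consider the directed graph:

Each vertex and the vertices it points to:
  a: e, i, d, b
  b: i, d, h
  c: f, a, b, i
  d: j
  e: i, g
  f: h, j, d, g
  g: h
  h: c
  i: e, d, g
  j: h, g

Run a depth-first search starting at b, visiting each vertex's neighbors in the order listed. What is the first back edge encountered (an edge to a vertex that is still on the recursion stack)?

e→i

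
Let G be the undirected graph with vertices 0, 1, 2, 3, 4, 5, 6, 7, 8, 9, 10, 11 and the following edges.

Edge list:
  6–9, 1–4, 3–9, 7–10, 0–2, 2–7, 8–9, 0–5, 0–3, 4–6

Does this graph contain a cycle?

DFS, tracking each vertex's parent; an edge to a visited non-parent vertex closes a cycle.
Start from 2:
visit 2 (parent –)
  visit 7 (parent 2)
    7–2: parent, skip
    visit 10 (parent 7)
      10–7: parent, skip
  visit 0 (parent 2)
    visit 3 (parent 0)
      3–0: parent, skip
      visit 9 (parent 3)
        9–3: parent, skip
        visit 8 (parent 9)
          8–9: parent, skip
        visit 6 (parent 9)
          visit 4 (parent 6)
            4–6: parent, skip
            visit 1 (parent 4)
              1–4: parent, skip
          6–9: parent, skip
    0–2: parent, skip
    visit 5 (parent 0)
      5–0: parent, skip
visit 11 (parent –)
No non-parent visited neighbor found — the graph is a forest.

No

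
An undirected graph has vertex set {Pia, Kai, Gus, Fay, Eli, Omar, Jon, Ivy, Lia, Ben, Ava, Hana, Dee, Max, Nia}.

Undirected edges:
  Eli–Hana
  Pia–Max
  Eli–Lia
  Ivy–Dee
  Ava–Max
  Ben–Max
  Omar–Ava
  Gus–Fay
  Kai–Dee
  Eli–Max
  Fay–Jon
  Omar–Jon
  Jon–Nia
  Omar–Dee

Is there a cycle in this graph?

No

DFS, tracking each vertex's parent; an edge to a visited non-parent vertex closes a cycle.
Start from Lia:
visit Lia (parent –)
  visit Eli (parent Lia)
    visit Hana (parent Eli)
      Hana–Eli: parent, skip
    Eli–Lia: parent, skip
    visit Max (parent Eli)
      visit Ava (parent Max)
        visit Omar (parent Ava)
          Omar–Ava: parent, skip
          visit Dee (parent Omar)
            visit Ivy (parent Dee)
              Ivy–Dee: parent, skip
            visit Kai (parent Dee)
              Kai–Dee: parent, skip
            Dee–Omar: parent, skip
          visit Jon (parent Omar)
            visit Fay (parent Jon)
              visit Gus (parent Fay)
                Gus–Fay: parent, skip
              Fay–Jon: parent, skip
            Jon–Omar: parent, skip
            visit Nia (parent Jon)
              Nia–Jon: parent, skip
        Ava–Max: parent, skip
      visit Pia (parent Max)
        Pia–Max: parent, skip
      visit Ben (parent Max)
        Ben–Max: parent, skip
      Max–Eli: parent, skip
No non-parent visited neighbor found — the graph is a forest.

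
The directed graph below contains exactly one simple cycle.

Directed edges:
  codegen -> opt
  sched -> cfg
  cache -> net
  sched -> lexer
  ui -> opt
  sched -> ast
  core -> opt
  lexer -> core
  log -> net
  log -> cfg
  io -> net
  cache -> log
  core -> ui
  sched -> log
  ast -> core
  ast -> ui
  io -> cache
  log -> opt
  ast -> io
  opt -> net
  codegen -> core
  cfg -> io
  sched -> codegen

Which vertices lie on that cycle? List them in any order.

io, cfg, log, cache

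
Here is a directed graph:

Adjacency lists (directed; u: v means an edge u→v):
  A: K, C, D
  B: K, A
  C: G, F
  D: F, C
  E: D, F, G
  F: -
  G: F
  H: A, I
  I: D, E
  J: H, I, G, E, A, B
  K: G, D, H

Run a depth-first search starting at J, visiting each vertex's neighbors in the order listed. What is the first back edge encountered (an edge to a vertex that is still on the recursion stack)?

K->H

DFS from J (visiting each vertex's neighbors in the order listed); mark gray on enter, black on exit:
J gray
  H gray
    A gray
      K gray
        G gray
          F gray
          F black
        G black
        D gray
          D→F: F black — skip
          C gray
            C→G: G black — skip
            C→F: F black — skip
          C black
        D black
        K→H: H is gray → back edge
First back edge: K → H.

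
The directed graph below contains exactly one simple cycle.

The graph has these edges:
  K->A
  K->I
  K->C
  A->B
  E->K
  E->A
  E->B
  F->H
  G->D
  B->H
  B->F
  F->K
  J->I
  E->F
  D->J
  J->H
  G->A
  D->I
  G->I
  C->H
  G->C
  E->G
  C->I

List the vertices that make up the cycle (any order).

DFS with gray/black marking from B:
B gray
  F gray
    K gray
      I gray
      I black
      C gray
        C→I: I black — skip
        H gray
        H black
      C black
      A gray
        A→B: B is gray → back edge
Back edge closes the cycle B → F → K → A → B; its vertices are {A, B, F, K}.

A, B, F, K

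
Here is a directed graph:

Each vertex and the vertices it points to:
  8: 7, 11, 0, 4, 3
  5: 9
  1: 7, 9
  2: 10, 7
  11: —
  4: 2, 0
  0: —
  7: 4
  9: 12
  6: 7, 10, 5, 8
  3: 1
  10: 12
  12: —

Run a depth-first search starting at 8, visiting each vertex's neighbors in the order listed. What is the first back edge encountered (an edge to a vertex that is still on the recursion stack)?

2->7

DFS from 8 (visiting each vertex's neighbors in the order listed); mark gray on enter, black on exit:
8 gray
  7 gray
    4 gray
      2 gray
        10 gray
          12 gray
          12 black
        10 black
        2→7: 7 is gray → back edge
First back edge: 2 → 7.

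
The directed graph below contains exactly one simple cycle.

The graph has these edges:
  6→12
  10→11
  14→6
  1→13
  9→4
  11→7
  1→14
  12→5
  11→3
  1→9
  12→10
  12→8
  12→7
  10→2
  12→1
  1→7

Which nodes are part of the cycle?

DFS with gray/black marking from 12:
12 gray
  1 gray
    13 gray
    13 black
    7 gray
    7 black
    14 gray
      6 gray
        6→12: 12 is gray → back edge
Back edge closes the cycle 12 → 1 → 14 → 6 → 12; its vertices are {1, 6, 12, 14}.

1, 6, 12, 14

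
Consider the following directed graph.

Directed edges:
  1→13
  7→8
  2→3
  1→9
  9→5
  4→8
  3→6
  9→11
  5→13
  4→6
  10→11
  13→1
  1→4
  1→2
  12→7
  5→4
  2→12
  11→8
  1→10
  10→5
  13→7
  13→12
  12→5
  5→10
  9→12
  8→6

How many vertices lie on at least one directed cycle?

A vertex is on a directed cycle iff it belongs to a strongly connected component of size ≥ 2 (or has a self-loop).
The vertices on cycles are {1, 2, 5, 9, 10, 12, 13} — 7 in total.

7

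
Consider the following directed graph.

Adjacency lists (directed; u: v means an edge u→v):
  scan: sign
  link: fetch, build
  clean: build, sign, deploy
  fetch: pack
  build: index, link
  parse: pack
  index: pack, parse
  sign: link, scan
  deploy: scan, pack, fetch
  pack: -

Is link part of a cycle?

link is on a cycle iff link can reach itself via ≥1 edge.
link → build → link — yes.

Yes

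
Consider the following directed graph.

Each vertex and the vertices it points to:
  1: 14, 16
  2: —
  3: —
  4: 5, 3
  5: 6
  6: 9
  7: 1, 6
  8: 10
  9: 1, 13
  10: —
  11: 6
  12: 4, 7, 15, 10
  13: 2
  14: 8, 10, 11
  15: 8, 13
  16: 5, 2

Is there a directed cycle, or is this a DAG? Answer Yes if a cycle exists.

DFS with white/gray/black marking, starting from 1:
1 gray
  14 gray
    8 gray
      10 gray
      10 black
    8 black
    14→10: 10 black — skip
    11 gray
      6 gray
        9 gray
          9→1: 1 is gray → back edge
Back edge found, so a cycle exists: 1 → 14 → 11 → 6 → 9 → 1.

Yes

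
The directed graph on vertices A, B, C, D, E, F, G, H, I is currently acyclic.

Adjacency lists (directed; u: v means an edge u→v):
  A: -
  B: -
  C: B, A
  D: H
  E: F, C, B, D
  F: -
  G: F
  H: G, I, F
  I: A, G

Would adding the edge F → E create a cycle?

Adding F→E creates a cycle iff E can already reach F.
Path from E: E → F.
So E → … → F → E is a cycle.

Yes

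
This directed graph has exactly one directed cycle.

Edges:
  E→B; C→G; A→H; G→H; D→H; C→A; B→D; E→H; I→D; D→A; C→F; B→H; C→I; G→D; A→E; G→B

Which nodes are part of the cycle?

A, B, D, E

DFS with gray/black marking from A:
A gray
  H gray
  H black
  E gray
    B gray
      B→H: H black — skip
      D gray
        D→H: H black — skip
        D→A: A is gray → back edge
Back edge closes the cycle A → E → B → D → A; its vertices are {A, B, D, E}.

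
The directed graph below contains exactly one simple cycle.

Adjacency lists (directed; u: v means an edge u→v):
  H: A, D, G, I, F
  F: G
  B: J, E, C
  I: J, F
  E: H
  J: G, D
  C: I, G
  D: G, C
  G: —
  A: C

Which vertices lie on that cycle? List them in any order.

C, D, I, J

DFS with gray/black marking from I:
I gray
  J gray
    G gray
    G black
    D gray
      D→G: G black — skip
      C gray
        C→I: I is gray → back edge
Back edge closes the cycle I → J → D → C → I; its vertices are {C, D, I, J}.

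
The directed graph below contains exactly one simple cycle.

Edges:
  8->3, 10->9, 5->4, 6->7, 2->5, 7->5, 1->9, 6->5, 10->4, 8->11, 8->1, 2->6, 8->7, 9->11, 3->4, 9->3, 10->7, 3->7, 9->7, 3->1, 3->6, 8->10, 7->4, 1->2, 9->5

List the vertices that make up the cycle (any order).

DFS with gray/black marking from 3:
3 gray
  1 gray
    9 gray
      7 gray
        4 gray
        4 black
        5 gray
          5→4: 4 black — skip
        5 black
      7 black
      11 gray
      11 black
      9→3: 3 is gray → back edge
Back edge closes the cycle 3 → 1 → 9 → 3; its vertices are {1, 3, 9}.

1, 3, 9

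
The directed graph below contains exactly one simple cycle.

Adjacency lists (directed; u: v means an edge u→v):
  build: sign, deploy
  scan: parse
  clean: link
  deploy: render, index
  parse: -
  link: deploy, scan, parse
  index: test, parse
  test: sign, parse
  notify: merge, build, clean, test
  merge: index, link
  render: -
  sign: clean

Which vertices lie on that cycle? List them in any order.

link, sign, test, clean, index, deploy

DFS with gray/black marking from link:
link gray
  deploy gray
    render gray
    render black
    index gray
      test gray
        sign gray
          clean gray
            clean→link: link is gray → back edge
Back edge closes the cycle link → deploy → index → test → sign → clean → link; its vertices are {link, sign, test, clean, index, deploy}.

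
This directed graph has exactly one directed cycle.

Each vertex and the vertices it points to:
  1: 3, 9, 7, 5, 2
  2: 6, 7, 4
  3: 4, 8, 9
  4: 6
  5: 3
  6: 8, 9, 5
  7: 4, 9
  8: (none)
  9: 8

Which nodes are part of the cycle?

3, 4, 5, 6

DFS with gray/black marking from 5:
5 gray
  3 gray
    4 gray
      6 gray
        8 gray
        8 black
        9 gray
          9→8: 8 black — skip
        9 black
        6→5: 5 is gray → back edge
Back edge closes the cycle 5 → 3 → 4 → 6 → 5; its vertices are {3, 4, 5, 6}.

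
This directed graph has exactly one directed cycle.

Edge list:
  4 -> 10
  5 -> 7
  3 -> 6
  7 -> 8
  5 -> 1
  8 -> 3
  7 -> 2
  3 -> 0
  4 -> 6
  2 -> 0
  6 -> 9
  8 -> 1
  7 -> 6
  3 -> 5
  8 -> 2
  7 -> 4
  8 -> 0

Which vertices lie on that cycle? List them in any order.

3, 5, 7, 8

DFS with gray/black marking from 7:
7 gray
  2 gray
    0 gray
    0 black
  2 black
  8 gray
    3 gray
      6 gray
        9 gray
        9 black
      6 black
      3→0: 0 black — skip
      5 gray
        1 gray
        1 black
        5→7: 7 is gray → back edge
Back edge closes the cycle 7 → 8 → 3 → 5 → 7; its vertices are {3, 5, 7, 8}.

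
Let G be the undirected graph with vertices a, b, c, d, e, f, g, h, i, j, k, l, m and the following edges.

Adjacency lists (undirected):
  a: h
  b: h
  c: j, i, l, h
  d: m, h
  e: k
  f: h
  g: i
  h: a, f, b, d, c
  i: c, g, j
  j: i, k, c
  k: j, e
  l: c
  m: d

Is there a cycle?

DFS, tracking each vertex's parent; an edge to a visited non-parent vertex closes a cycle.
Start from b:
visit b (parent –)
  visit h (parent b)
    visit a (parent h)
      a–h: parent, skip
    visit f (parent h)
      f–h: parent, skip
    h–b: parent, skip
    visit d (parent h)
      visit m (parent d)
        m–d: parent, skip
      d–h: parent, skip
    visit c (parent h)
      visit j (parent c)
        visit i (parent j)
          i–c: c visited and ≠ parent → cycle
Cycle: c – j – i – c.

Yes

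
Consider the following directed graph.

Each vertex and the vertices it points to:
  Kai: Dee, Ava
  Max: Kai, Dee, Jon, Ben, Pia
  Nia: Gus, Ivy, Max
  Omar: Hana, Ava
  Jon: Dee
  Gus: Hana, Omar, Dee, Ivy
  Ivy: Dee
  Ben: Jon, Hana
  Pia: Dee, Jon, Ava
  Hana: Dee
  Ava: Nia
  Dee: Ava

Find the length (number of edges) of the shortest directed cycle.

4

For each vertex v, BFS finds the shortest path from v back to v.
The shortest such closed walk is Nia → Ivy → Dee → Ava → Nia, length 4.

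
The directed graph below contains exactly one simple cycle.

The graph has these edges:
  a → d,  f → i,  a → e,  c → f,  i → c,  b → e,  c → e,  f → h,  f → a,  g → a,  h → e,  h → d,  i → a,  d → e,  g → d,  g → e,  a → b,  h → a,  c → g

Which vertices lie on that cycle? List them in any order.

DFS with gray/black marking from c:
c gray
  e gray
  e black
  g gray
    a gray
      b gray
        b→e: e black — skip
      b black
      a→e: e black — skip
      d gray
        d→e: e black — skip
      d black
    a black
    g→d: d black — skip
    g→e: e black — skip
  g black
  f gray
    h gray
      h→a: a black — skip
      h→d: d black — skip
      h→e: e black — skip
    h black
    f→a: a black — skip
    i gray
      i→c: c is gray → back edge
Back edge closes the cycle c → f → i → c; its vertices are {c, f, i}.

c, f, i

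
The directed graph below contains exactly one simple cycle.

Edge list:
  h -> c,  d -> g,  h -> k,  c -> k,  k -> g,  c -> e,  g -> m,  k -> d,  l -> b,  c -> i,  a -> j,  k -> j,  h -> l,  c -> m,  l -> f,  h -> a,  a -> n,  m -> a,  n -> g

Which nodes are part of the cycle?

DFS with gray/black marking from m:
m gray
  a gray
    j gray
    j black
    n gray
      g gray
        g→m: m is gray → back edge
Back edge closes the cycle m → a → n → g → m; its vertices are {a, g, m, n}.

a, g, m, n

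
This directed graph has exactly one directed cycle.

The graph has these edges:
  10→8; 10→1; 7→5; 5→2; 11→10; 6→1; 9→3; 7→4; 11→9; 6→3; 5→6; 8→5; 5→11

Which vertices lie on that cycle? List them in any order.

DFS with gray/black marking from 5:
5 gray
  11 gray
    10 gray
      1 gray
      1 black
      8 gray
        8→5: 5 is gray → back edge
Back edge closes the cycle 5 → 11 → 10 → 8 → 5; its vertices are {5, 8, 10, 11}.

5, 8, 10, 11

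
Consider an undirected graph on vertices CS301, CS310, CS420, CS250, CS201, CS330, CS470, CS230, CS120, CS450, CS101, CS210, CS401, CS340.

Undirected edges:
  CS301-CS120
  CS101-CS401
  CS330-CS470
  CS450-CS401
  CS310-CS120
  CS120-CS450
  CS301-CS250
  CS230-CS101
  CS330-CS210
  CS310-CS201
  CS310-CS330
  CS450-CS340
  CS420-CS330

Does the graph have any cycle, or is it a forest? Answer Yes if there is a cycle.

DFS, tracking each vertex's parent; an edge to a visited non-parent vertex closes a cycle.
Start from CS340:
visit CS340 (parent –)
  visit CS450 (parent CS340)
    CS450–CS340: parent, skip
    visit CS401 (parent CS450)
      visit CS101 (parent CS401)
        CS101–CS401: parent, skip
        visit CS230 (parent CS101)
          CS230–CS101: parent, skip
      CS401–CS450: parent, skip
    visit CS120 (parent CS450)
      visit CS310 (parent CS120)
        visit CS201 (parent CS310)
          CS201–CS310: parent, skip
        visit CS330 (parent CS310)
          visit CS420 (parent CS330)
            CS420–CS330: parent, skip
          CS330–CS310: parent, skip
          visit CS210 (parent CS330)
            CS210–CS330: parent, skip
          visit CS470 (parent CS330)
            CS470–CS330: parent, skip
        CS310–CS120: parent, skip
      visit CS301 (parent CS120)
        visit CS250 (parent CS301)
          CS250–CS301: parent, skip
        CS301–CS120: parent, skip
      CS120–CS450: parent, skip
No non-parent visited neighbor found — the graph is a forest.

No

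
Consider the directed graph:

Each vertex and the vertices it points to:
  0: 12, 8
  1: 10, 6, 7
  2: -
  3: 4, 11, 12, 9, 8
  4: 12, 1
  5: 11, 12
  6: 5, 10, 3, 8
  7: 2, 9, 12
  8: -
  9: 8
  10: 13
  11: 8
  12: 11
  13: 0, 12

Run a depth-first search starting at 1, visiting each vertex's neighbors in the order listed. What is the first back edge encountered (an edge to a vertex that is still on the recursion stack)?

4->1

DFS from 1 (visiting each vertex's neighbors in the order listed); mark gray on enter, black on exit:
1 gray
  10 gray
    13 gray
      0 gray
        12 gray
          11 gray
            8 gray
            8 black
          11 black
        12 black
        0→8: 8 black — skip
      0 black
      13→12: 12 black — skip
    13 black
  10 black
  6 gray
    5 gray
      5→11: 11 black — skip
      5→12: 12 black — skip
    5 black
    6→10: 10 black — skip
    3 gray
      4 gray
        4→12: 12 black — skip
        4→1: 1 is gray → back edge
First back edge: 4 → 1.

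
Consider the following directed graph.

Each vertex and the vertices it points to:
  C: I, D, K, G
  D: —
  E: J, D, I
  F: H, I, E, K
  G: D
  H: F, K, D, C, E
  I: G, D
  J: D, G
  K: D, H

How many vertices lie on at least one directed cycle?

4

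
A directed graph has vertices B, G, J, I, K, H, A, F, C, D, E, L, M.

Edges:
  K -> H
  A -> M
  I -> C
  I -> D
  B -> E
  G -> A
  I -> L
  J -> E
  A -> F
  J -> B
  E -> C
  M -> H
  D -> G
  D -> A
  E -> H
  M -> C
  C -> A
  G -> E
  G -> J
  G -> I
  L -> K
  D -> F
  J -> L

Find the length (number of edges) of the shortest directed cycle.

3

For each vertex v, BFS finds the shortest path from v back to v.
The shortest such closed walk is D → G → I → D, length 3.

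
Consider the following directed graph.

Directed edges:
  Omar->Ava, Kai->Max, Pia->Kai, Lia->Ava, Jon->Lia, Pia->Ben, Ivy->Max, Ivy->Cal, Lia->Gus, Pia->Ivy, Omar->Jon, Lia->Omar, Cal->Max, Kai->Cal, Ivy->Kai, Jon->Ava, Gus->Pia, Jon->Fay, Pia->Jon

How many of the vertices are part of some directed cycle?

5

A vertex is on a directed cycle iff it belongs to a strongly connected component of size ≥ 2 (or has a self-loop).
The vertices on cycles are {Gus, Jon, Lia, Pia, Omar} — 5 in total.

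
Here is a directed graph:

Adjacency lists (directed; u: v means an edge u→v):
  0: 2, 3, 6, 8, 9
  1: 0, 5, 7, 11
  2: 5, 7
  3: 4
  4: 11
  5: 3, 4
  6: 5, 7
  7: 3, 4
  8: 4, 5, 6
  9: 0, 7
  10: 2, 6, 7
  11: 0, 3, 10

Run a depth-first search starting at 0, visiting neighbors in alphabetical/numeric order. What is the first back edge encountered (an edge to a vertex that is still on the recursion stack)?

DFS from 0 (visiting neighbors in alphabetical/numeric order); mark gray on enter, black on exit:
0 gray
  2 gray
    5 gray
      3 gray
        4 gray
          11 gray
            11→0: 0 is gray → back edge
First back edge: 11 → 0.

11->0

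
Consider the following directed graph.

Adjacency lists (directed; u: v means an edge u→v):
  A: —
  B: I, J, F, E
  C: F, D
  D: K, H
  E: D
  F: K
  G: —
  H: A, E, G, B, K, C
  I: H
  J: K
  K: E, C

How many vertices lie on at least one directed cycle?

A vertex is on a directed cycle iff it belongs to a strongly connected component of size ≥ 2 (or has a self-loop).
The vertices on cycles are {B, C, D, E, F, H, I, J, K} — 9 in total.

9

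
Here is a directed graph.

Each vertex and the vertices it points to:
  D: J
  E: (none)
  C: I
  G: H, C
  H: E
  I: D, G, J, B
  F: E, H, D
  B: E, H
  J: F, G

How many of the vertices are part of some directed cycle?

6

A vertex is on a directed cycle iff it belongs to a strongly connected component of size ≥ 2 (or has a self-loop).
The vertices on cycles are {C, D, F, G, I, J} — 6 in total.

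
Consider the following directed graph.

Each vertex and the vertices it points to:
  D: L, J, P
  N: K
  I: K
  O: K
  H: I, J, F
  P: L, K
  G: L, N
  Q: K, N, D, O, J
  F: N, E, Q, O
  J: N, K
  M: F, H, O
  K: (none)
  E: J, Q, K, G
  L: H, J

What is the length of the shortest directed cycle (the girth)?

For each vertex v, BFS finds the shortest path from v back to v.
The shortest such closed walk is H → F → Q → D → L → H, length 5.

5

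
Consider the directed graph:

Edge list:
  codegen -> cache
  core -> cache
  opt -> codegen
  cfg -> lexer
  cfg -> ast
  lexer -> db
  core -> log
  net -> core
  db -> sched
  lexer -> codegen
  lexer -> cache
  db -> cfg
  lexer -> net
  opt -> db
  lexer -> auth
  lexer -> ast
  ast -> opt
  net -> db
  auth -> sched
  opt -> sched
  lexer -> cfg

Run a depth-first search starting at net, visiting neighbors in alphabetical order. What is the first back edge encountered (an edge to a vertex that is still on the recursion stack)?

DFS from net (visiting neighbors in alphabetical order); mark gray on enter, black on exit:
net gray
  core gray
    cache gray
    cache black
    log gray
    log black
  core black
  db gray
    cfg gray
      ast gray
        opt gray
          codegen gray
            codegen→cache: cache black — skip
          codegen black
          opt→db: db is gray → back edge
First back edge: opt → db.

opt->db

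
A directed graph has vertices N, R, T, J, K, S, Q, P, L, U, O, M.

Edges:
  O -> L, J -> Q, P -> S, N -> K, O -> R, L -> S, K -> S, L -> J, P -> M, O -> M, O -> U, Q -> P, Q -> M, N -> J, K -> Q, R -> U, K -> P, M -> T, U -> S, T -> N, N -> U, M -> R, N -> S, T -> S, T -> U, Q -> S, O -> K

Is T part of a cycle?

T is on a cycle iff T can reach itself via ≥1 edge.
T → N → J → Q → M → T — yes.

Yes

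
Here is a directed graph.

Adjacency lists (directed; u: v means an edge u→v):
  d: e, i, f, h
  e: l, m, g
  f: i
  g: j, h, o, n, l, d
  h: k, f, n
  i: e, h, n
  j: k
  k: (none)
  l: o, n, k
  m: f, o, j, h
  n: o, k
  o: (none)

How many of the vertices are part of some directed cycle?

7

A vertex is on a directed cycle iff it belongs to a strongly connected component of size ≥ 2 (or has a self-loop).
The vertices on cycles are {d, e, f, g, h, i, m} — 7 in total.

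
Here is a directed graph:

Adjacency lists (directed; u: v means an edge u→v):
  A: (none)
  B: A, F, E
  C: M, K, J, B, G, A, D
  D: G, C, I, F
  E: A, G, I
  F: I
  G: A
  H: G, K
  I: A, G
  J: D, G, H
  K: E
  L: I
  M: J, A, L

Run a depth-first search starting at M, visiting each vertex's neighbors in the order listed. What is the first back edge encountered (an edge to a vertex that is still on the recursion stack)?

C->M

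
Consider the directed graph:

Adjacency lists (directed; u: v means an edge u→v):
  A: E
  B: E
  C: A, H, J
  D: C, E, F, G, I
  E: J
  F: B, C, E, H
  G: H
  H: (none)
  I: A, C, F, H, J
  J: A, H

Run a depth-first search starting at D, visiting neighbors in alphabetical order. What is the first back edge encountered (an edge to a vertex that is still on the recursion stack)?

J→A

DFS from D (visiting neighbors in alphabetical order); mark gray on enter, black on exit:
D gray
  C gray
    A gray
      E gray
        J gray
          J→A: A is gray → back edge
First back edge: J → A.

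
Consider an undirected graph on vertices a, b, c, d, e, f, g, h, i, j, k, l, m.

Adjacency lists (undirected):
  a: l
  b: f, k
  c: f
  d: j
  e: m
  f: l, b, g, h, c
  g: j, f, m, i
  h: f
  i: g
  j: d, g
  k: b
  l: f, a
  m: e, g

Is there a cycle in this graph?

No

DFS, tracking each vertex's parent; an edge to a visited non-parent vertex closes a cycle.
Start from a:
visit a (parent –)
  visit l (parent a)
    visit f (parent l)
      f–l: parent, skip
      visit b (parent f)
        b–f: parent, skip
        visit k (parent b)
          k–b: parent, skip
      visit g (parent f)
        visit j (parent g)
          visit d (parent j)
            d–j: parent, skip
          j–g: parent, skip
        g–f: parent, skip
        visit m (parent g)
          visit e (parent m)
            e–m: parent, skip
          m–g: parent, skip
        visit i (parent g)
          i–g: parent, skip
      visit h (parent f)
        h–f: parent, skip
      visit c (parent f)
        c–f: parent, skip
    l–a: parent, skip
No non-parent visited neighbor found — the graph is a forest.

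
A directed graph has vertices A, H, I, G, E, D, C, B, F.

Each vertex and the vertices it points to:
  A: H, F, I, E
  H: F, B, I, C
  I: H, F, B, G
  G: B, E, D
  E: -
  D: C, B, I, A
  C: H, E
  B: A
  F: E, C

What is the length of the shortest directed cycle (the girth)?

2

For each vertex v, BFS finds the shortest path from v back to v.
The shortest such closed walk is I → H → I, length 2.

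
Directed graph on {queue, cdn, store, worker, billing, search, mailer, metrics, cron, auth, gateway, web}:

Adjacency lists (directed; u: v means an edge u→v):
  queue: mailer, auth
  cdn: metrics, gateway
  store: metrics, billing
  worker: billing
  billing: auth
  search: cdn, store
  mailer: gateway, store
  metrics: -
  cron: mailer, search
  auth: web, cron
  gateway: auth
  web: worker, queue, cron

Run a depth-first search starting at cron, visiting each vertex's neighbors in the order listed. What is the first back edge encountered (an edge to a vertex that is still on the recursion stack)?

billing->auth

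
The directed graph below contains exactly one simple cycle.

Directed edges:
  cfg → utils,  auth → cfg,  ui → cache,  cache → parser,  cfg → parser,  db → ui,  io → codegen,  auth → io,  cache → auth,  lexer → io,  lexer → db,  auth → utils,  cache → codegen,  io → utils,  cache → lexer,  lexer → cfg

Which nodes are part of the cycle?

DFS with gray/black marking from cache:
cache gray
  lexer gray
    cfg gray
      utils gray
      utils black
      parser gray
      parser black
    cfg black
    io gray
      io→utils: utils black — skip
      codegen gray
      codegen black
    io black
    db gray
      ui gray
        ui→cache: cache is gray → back edge
Back edge closes the cycle cache → lexer → db → ui → cache; its vertices are {db, ui, cache, lexer}.

db, ui, cache, lexer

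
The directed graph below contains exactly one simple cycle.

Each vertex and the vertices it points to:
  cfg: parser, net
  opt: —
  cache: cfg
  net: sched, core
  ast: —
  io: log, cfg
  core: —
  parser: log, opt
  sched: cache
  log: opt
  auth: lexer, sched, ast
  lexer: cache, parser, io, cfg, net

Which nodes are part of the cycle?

cfg, net, cache, sched

DFS with gray/black marking from net:
net gray
  sched gray
    cache gray
      cfg gray
        parser gray
          log gray
            opt gray
            opt black
          log black
          parser→opt: opt black — skip
        parser black
        cfg→net: net is gray → back edge
Back edge closes the cycle net → sched → cache → cfg → net; its vertices are {cfg, net, cache, sched}.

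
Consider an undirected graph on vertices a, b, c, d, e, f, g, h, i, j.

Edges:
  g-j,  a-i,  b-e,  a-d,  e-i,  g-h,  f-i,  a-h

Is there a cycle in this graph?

No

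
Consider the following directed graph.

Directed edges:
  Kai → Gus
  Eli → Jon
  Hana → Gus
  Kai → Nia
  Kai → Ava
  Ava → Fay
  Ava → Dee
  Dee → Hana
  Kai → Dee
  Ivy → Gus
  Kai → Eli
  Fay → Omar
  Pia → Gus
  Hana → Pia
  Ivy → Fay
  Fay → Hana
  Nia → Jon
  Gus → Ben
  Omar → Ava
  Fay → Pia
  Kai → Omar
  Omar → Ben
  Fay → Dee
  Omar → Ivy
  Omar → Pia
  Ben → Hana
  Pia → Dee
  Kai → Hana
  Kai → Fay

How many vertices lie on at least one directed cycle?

9

A vertex is on a directed cycle iff it belongs to a strongly connected component of size ≥ 2 (or has a self-loop).
The vertices on cycles are {Ava, Ben, Dee, Fay, Gus, Ivy, Pia, Hana, Omar} — 9 in total.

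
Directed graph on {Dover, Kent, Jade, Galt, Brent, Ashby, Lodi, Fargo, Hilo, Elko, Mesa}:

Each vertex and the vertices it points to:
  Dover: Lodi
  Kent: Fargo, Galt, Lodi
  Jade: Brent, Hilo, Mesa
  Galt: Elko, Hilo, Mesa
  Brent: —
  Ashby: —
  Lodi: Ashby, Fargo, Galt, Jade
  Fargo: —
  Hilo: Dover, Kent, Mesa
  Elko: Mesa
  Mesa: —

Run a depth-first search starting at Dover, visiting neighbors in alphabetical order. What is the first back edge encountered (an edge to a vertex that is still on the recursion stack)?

Hilo->Dover

DFS from Dover (visiting neighbors in alphabetical order); mark gray on enter, black on exit:
Dover gray
  Lodi gray
    Ashby gray
    Ashby black
    Fargo gray
    Fargo black
    Galt gray
      Elko gray
        Mesa gray
        Mesa black
      Elko black
      Hilo gray
        Hilo→Dover: Dover is gray → back edge
First back edge: Hilo → Dover.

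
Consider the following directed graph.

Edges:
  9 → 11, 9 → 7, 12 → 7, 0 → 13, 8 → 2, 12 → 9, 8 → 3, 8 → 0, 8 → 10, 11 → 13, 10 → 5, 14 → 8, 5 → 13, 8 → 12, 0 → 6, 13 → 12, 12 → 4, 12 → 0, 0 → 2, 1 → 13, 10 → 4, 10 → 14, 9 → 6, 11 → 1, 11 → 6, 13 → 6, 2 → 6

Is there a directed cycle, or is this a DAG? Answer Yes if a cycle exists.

DFS with white/gray/black marking, starting from 12:
12 gray
  7 gray
  7 black
  4 gray
  4 black
  0 gray
    6 gray
    6 black
    13 gray
      13→6: 6 black — skip
      13→12: 12 is gray → back edge
Back edge found, so a cycle exists: 12 → 0 → 13 → 12.

Yes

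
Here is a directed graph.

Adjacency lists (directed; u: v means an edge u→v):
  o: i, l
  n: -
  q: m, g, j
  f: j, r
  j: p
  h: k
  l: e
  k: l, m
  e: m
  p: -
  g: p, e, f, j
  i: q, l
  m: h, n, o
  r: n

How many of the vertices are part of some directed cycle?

9

A vertex is on a directed cycle iff it belongs to a strongly connected component of size ≥ 2 (or has a self-loop).
The vertices on cycles are {e, g, h, i, k, l, m, o, q} — 9 in total.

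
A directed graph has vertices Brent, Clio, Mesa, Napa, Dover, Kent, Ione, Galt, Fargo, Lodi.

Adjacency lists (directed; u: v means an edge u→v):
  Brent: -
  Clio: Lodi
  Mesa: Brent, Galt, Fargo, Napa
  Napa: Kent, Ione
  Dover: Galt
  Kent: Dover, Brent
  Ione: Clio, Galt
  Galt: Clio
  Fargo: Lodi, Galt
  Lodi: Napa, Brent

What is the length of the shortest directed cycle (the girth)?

4

For each vertex v, BFS finds the shortest path from v back to v.
The shortest such closed walk is Napa → Ione → Clio → Lodi → Napa, length 4.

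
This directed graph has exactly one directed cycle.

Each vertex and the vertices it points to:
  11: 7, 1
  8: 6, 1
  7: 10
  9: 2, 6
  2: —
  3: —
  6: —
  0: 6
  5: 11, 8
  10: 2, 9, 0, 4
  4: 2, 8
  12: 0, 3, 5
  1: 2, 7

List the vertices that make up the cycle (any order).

1, 4, 7, 8, 10

DFS with gray/black marking from 7:
7 gray
  10 gray
    2 gray
    2 black
    9 gray
      9→2: 2 black — skip
      6 gray
      6 black
    9 black
    0 gray
      0→6: 6 black — skip
    0 black
    4 gray
      4→2: 2 black — skip
      8 gray
        8→6: 6 black — skip
        1 gray
          1→2: 2 black — skip
          1→7: 7 is gray → back edge
Back edge closes the cycle 7 → 10 → 4 → 8 → 1 → 7; its vertices are {1, 4, 7, 8, 10}.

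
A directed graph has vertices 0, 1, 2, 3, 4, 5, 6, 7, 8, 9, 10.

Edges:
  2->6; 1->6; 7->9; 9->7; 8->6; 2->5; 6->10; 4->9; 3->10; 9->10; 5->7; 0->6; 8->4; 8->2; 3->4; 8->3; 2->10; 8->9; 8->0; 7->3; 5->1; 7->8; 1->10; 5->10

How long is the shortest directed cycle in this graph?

For each vertex v, BFS finds the shortest path from v back to v.
The shortest such closed walk is 7 → 9 → 7, length 2.

2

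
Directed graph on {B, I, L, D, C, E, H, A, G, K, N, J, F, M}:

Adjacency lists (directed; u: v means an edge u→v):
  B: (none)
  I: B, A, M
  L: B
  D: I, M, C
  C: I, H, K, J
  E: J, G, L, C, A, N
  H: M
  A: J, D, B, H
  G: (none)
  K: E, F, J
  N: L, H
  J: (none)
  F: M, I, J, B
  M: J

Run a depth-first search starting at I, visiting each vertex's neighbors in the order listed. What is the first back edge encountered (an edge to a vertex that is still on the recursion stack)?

DFS from I (visiting each vertex's neighbors in the order listed); mark gray on enter, black on exit:
I gray
  B gray
  B black
  A gray
    J gray
    J black
    D gray
      D→I: I is gray → back edge
First back edge: D → I.

D->I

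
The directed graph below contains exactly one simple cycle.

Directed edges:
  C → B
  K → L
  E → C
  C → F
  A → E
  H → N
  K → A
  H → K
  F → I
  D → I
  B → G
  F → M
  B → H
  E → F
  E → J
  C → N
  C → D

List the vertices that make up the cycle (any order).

DFS with gray/black marking from E:
E gray
  F gray
    M gray
    M black
    I gray
    I black
  F black
  J gray
  J black
  C gray
    B gray
      G gray
      G black
      H gray
        K gray
          L gray
          L black
          A gray
            A→E: E is gray → back edge
Back edge closes the cycle E → C → B → H → K → A → E; its vertices are {A, B, C, E, H, K}.

A, B, C, E, H, K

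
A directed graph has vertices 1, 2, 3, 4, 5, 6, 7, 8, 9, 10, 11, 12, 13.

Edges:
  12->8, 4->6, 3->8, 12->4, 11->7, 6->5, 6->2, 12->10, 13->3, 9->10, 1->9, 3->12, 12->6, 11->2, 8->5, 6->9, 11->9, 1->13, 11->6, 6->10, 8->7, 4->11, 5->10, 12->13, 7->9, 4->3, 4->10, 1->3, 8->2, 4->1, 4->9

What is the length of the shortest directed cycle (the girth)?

3

For each vertex v, BFS finds the shortest path from v back to v.
The shortest such closed walk is 4 → 3 → 12 → 4, length 3.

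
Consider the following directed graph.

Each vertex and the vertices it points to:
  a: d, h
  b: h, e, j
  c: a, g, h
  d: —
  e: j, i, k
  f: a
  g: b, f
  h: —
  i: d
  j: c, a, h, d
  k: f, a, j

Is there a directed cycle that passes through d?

No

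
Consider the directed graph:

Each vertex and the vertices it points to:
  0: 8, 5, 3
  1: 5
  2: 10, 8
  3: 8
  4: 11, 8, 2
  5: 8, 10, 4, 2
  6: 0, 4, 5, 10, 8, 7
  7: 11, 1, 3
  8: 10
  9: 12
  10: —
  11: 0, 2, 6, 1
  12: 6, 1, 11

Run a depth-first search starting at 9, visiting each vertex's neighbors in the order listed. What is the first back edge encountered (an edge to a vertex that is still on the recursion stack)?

11->0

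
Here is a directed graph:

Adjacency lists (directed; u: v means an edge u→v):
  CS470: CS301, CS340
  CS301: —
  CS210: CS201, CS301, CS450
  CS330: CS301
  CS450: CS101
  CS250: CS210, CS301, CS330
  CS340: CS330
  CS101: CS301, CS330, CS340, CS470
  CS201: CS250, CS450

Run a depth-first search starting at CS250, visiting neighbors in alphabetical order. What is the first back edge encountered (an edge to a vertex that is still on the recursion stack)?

DFS from CS250 (visiting neighbors in alphabetical order); mark gray on enter, black on exit:
CS250 gray
  CS210 gray
    CS201 gray
      CS201→CS250: CS250 is gray → back edge
First back edge: CS201 → CS250.

CS201→CS250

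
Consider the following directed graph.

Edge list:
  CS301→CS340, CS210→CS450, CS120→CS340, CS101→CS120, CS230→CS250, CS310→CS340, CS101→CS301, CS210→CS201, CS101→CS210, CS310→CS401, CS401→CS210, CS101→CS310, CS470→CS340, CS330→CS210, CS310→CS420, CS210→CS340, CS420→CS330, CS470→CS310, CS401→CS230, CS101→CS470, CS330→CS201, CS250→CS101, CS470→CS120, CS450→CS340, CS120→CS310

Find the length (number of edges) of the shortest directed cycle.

For each vertex v, BFS finds the shortest path from v back to v.
The shortest such closed walk is CS250 → CS101 → CS310 → CS401 → CS230 → CS250, length 5.

5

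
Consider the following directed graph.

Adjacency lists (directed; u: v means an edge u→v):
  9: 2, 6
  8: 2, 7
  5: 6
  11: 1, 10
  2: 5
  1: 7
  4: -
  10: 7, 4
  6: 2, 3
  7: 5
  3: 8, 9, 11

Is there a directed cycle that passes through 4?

No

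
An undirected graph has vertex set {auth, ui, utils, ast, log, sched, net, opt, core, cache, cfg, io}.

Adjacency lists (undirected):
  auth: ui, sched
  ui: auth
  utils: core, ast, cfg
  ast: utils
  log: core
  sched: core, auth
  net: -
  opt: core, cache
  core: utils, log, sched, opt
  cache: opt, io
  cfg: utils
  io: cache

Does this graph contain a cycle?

No

DFS, tracking each vertex's parent; an edge to a visited non-parent vertex closes a cycle.
Start from opt:
visit opt (parent –)
  visit core (parent opt)
    visit utils (parent core)
      utils–core: parent, skip
      visit ast (parent utils)
        ast–utils: parent, skip
      visit cfg (parent utils)
        cfg–utils: parent, skip
    visit log (parent core)
      log–core: parent, skip
    visit sched (parent core)
      sched–core: parent, skip
      visit auth (parent sched)
        visit ui (parent auth)
          ui–auth: parent, skip
        auth–sched: parent, skip
    core–opt: parent, skip
  visit cache (parent opt)
    cache–opt: parent, skip
    visit io (parent cache)
      io–cache: parent, skip
visit net (parent –)
No non-parent visited neighbor found — the graph is a forest.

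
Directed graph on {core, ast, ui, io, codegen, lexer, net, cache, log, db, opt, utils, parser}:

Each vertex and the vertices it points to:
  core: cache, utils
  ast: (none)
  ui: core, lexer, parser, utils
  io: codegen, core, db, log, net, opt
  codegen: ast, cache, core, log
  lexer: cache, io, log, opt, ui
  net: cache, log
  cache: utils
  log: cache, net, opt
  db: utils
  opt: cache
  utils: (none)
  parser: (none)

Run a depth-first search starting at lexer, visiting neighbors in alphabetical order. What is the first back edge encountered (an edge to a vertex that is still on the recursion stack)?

net→log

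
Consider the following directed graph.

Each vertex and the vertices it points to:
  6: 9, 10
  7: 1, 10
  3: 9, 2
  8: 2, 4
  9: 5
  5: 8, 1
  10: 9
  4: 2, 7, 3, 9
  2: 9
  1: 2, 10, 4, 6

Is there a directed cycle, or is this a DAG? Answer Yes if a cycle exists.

Yes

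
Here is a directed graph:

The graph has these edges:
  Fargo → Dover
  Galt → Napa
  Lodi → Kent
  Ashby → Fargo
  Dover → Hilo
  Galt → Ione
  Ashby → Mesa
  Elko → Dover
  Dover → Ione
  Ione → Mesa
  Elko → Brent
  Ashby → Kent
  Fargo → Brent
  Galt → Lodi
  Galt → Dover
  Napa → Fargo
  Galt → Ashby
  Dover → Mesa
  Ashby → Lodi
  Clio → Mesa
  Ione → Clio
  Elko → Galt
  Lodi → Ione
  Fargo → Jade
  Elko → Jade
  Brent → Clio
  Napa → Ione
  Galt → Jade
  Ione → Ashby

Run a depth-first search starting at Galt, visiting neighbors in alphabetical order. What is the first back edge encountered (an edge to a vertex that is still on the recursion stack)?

Ione->Ashby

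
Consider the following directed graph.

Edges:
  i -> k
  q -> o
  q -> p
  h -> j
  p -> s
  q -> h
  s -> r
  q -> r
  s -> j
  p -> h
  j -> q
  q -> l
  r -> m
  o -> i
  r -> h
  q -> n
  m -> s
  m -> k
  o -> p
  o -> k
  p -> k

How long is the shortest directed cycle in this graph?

For each vertex v, BFS finds the shortest path from v back to v.
The shortest such closed walk is q → h → j → q, length 3.

3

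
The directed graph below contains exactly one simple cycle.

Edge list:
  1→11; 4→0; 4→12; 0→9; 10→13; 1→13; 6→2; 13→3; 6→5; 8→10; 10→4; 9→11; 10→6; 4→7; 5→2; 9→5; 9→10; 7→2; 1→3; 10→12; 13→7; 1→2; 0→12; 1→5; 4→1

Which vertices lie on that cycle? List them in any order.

DFS with gray/black marking from 10:
10 gray
  6 gray
    5 gray
      2 gray
      2 black
    5 black
    6→2: 2 black — skip
  6 black
  4 gray
    7 gray
      7→2: 2 black — skip
    7 black
    1 gray
      1→5: 5 black — skip
      3 gray
      3 black
      13 gray
        13→3: 3 black — skip
        13→7: 7 black — skip
      13 black
      1→2: 2 black — skip
      11 gray
      11 black
    1 black
    12 gray
    12 black
    0 gray
      9 gray
        9→5: 5 black — skip
        9→11: 11 black — skip
        9→10: 10 is gray → back edge
Back edge closes the cycle 10 → 4 → 0 → 9 → 10; its vertices are {0, 4, 9, 10}.

0, 4, 9, 10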